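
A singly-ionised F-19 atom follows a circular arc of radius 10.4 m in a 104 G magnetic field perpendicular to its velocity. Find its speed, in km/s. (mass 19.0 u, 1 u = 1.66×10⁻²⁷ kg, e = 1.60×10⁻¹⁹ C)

v ≈ 549 km/s

From qvB = mv²/r, v = qBr/m.
v = (1×1.60×10^-19)(0.0104)(10.4) / (3.15×10^-26) = 5.49×10^5 m/s.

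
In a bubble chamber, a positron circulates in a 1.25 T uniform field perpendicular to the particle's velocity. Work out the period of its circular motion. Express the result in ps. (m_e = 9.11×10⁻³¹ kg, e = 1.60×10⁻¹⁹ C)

T ≈ 28.6 ps

The cyclotron period is independent of speed: T = 2πm/(qB).
T = 2π(9.11×10^-31) / [(1×1.60×10^-19)(1.25)] = 2.86×10^-11 s.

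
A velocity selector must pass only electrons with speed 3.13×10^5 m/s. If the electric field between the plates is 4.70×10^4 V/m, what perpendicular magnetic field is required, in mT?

B ≈ 150 mT

qE = qvB ⇒ B = E/v = (4.70×10^4) / (3.13×10^5) = 0.150 T.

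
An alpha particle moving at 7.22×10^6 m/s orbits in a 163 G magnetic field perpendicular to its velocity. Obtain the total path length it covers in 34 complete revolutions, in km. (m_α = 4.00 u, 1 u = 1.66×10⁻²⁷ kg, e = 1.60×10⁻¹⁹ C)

L ≈ 1.96 km

r = mv/(qB) = 9.19 m, so one revolution covers 2πr = 57.7 m.
In 34 revolutions: L = 34·2πr = 1960 m.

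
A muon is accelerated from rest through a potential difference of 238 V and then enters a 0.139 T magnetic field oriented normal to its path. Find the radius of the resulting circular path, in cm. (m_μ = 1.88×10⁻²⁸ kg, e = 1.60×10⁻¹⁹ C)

r ≈ 0.538 cm

The kinetic energy gained is K = qV = (1×1.60×10^-19)(238) = 3.81×10^-17 J.
v = √(2K/m) = 6.36×10^5 m/s.
r = mv/(qB) = (1.88×10^-28)(6.36×10^5) / [(1×1.60×10^-19)(0.139)] = 5.38×10^-3 m.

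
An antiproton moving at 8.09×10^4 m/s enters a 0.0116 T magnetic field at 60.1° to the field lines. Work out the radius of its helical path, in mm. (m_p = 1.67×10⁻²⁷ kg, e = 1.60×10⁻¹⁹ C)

r ≈ 63.1 mm

Only the perpendicular component v⊥ = v sin60.1° = 7.01×10^4 m/s is bent by the field.
r = m v⊥ /(qB) = (1.67×10^-27)(7.01×10^4) / [(1×1.60×10^-19)(0.0116)] = 0.0631 m.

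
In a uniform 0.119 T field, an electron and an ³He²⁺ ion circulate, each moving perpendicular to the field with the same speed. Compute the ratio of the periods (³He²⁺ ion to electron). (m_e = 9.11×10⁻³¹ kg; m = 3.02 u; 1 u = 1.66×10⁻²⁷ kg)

T = 2πm/(qB) is independent of speed, so T₂/T₁ = (m₂/q₂)/(m₁/q₁).
T_{³He²⁺ ion}/T_{electron} = (5.01×10^-27/2e) / (9.11×10^-31/1e) = 2750.

ratio ≈ 2750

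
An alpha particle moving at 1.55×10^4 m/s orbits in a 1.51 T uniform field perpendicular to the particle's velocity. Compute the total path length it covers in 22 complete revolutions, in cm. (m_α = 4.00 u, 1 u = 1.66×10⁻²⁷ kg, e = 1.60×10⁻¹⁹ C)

L ≈ 2.94 cm

r = mv/(qB) = 2.13×10^-4 m, so one revolution covers 2πr = 1.34×10^-3 m.
In 22 revolutions: L = 22·2πr = 0.0294 m.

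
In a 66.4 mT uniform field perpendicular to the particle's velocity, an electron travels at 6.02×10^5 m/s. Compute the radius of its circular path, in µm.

The magnetic force provides the centripetal force: qvB = mv²/r, so r = mv/(qB).
r = (9.11×10^-31 kg)(6.02×10^5 m/s) / [(1×1.60×10^-19 C)(0.0664 T)] = 5.16×10^-5 m.

r ≈ 51.6 µm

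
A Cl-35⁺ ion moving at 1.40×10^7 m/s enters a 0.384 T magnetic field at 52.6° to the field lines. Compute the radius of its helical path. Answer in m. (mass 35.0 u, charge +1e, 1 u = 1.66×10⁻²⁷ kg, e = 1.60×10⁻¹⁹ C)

r ≈ 10.5 m

Only the perpendicular component v⊥ = v sin52.6° = 1.11×10^7 m/s is bent by the field.
r = m v⊥ /(qB) = (5.81×10^-26)(1.11×10^7) / [(1×1.60×10^-19)(0.384)] = 10.5 m.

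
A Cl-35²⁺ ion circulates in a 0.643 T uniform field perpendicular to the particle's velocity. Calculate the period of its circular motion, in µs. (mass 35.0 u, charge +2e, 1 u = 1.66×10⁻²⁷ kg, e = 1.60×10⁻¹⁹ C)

T ≈ 1.77 µs

The cyclotron period is independent of speed: T = 2πm/(qB).
T = 2π(5.81×10^-26) / [(2×1.60×10^-19)(0.643)] = 1.77×10^-6 s.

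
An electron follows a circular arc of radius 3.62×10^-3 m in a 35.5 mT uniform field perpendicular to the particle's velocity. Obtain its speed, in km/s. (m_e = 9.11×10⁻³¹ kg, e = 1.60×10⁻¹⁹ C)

v ≈ 22600 km/s

From qvB = mv²/r, v = qBr/m.
v = (1×1.60×10^-19)(0.0355)(3.62×10^-3) / (9.11×10^-31) = 2.26×10^7 m/s.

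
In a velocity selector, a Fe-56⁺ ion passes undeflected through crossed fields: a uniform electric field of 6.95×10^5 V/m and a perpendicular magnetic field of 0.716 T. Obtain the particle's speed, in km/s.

v ≈ 971 km/s

For zero net force, qE = qvB, so v = E/B.
v = (6.95×10^5) / (0.716) = 9.71×10^5 m/s.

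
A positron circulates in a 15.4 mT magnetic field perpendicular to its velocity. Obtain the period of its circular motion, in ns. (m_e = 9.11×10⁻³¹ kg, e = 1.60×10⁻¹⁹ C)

T ≈ 2.32 ns

The cyclotron period is independent of speed: T = 2πm/(qB).
T = 2π(9.11×10^-31) / [(1×1.60×10^-19)(0.0154)] = 2.32×10^-9 s.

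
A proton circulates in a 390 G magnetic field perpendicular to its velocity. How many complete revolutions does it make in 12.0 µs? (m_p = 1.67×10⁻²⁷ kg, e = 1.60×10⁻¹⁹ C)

T = 2πm/(qB) = 2π(1.67×10^-27) / [(1×1.60×10^-19)(0.0390)] = 1.6816×10^-6 s.
N = t/T = 1.20×10^-5 / 1.6816×10^-6 ≈ 7.14, so 7 complete revolutions.

N = 7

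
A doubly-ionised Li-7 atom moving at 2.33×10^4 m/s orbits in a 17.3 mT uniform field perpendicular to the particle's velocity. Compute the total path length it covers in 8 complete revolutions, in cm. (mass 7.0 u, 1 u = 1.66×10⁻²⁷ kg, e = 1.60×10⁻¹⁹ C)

L ≈ 246 cm

r = mv/(qB) = 0.0489 m, so one revolution covers 2πr = 0.307 m.
In 8 revolutions: L = 8·2πr = 2.46 m.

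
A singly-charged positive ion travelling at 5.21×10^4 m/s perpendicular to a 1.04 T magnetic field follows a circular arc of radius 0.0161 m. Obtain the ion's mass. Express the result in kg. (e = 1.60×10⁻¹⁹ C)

qvB = mv²/r ⇒ m = qBr/v.
m = (1×1.60×10^-19)(1.04)(0.0161) / (5.21×10^4) = 5.14×10^-26 kg.

m ≈ 5.14×10^-26 kg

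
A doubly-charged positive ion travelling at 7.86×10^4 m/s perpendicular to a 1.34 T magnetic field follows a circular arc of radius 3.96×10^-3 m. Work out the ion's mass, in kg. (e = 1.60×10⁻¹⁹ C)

m ≈ 2.16×10^-26 kg

qvB = mv²/r ⇒ m = qBr/v.
m = (2×1.60×10^-19)(1.34)(3.96×10^-3) / (7.86×10^4) = 2.16×10^-26 kg.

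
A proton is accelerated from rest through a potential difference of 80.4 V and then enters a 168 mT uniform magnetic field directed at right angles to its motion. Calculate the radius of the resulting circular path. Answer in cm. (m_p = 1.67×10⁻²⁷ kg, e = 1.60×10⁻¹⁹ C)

The kinetic energy gained is K = qV = (1×1.60×10^-19)(80.4) = 1.29×10^-17 J.
v = √(2K/m) = 1.24×10^5 m/s.
r = mv/(qB) = (1.67×10^-27)(1.24×10^5) / [(1×1.60×10^-19)(0.168)] = 7.71×10^-3 m.

r ≈ 0.771 cm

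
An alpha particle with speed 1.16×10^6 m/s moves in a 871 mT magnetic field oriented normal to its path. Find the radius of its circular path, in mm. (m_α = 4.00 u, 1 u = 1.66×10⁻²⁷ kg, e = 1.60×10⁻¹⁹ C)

r ≈ 27.6 mm

The magnetic force provides the centripetal force: qvB = mv²/r, so r = mv/(qB).
r = (6.64×10^-27 kg)(1.16×10^6 m/s) / [(2×1.60×10^-19 C)(0.871 T)] = 0.0276 m.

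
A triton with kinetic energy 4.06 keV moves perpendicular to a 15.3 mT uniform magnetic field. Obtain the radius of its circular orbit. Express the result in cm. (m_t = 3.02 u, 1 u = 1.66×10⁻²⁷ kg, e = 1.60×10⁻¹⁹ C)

Convert the energy: K = 4.06 keV = 6.50×10^-16 J.
v = √(2K/m) = √(2·6.50×10^-16/5.01×10^-27) = 5.09×10^5 m/s.
r = mv/(qB) = (5.01×10^-27)(5.09×10^5) / [(1×1.60×10^-19)(0.0153)] = 1.04 m.

r ≈ 104 cm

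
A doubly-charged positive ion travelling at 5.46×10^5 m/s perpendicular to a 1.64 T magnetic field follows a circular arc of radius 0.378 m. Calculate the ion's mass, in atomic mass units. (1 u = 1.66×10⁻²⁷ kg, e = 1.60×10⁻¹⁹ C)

m ≈ 219 u

qvB = mv²/r ⇒ m = qBr/v.
m = (2×1.60×10^-19)(1.64)(0.378) / (5.46×10^5) = 3.63×10^-25 kg = 219 u.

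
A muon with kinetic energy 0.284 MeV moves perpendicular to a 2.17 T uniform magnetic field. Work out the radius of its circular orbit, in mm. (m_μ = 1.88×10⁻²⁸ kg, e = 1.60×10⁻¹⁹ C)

r ≈ 11.9 mm

Convert the energy: K = 0.284 MeV = 4.54×10^-14 J.
v = √(2K/m) = √(2·4.54×10^-14/1.88×10^-28) = 2.20×10^7 m/s.
r = mv/(qB) = (1.88×10^-28)(2.20×10^7) / [(1×1.60×10^-19)(2.17)] = 0.0119 m.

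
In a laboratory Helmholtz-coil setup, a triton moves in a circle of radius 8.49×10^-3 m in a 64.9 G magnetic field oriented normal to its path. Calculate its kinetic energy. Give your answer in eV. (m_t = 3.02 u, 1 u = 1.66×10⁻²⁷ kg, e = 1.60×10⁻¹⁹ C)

v = qBr/m = (1×1.60×10^-19)(6.49×10^-3)(8.49×10^-3) / (5.01×10^-27) = 1760 m/s.
K = ½mv² = 0.5·(5.01×10^-27)·(1760)² = 7.75×10^-21 J = 0.0484 eV.

K ≈ 0.0484 eV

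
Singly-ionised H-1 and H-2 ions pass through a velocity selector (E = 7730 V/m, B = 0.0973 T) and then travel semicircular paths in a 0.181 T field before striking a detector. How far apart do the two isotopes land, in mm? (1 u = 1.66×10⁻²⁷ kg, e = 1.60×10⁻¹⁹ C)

Δd ≈ 9.11 mm

Both emerge at v = E/B₁ = 7.94×10^4 m/s.
r = mv/(qB₂), so r₁ = 4.55×10^-3 m and r₂ = 9.11×10^-3 m, giving Δr = 4.55×10^-3 m.
After a semicircle each ion lands a diameter 2r from the entry slit, so the separation is 2Δr = 9.11×10^-3 m.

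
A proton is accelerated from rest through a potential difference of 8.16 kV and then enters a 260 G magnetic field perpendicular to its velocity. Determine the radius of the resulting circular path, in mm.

The kinetic energy gained is K = qV = (1×1.60×10^-19)(8160) = 1.31×10^-15 J.
v = √(2K/m) = 1.25×10^6 m/s.
r = mv/(qB) = (1.67×10^-27)(1.25×10^6) / [(1×1.60×10^-19)(0.0260)] = 0.502 m.

r ≈ 502 mm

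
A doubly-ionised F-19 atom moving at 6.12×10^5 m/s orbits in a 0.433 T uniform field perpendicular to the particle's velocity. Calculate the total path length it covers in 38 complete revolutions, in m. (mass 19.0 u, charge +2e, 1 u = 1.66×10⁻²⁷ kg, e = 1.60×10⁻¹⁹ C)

r = mv/(qB) = 0.139 m, so one revolution covers 2πr = 0.875 m.
In 38 revolutions: L = 38·2πr = 33.3 m.

L ≈ 33.3 m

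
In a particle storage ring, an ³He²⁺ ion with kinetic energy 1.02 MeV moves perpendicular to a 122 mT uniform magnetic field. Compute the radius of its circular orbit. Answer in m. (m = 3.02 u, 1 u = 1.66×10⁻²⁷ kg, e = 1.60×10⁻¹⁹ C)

Convert the energy: K = 1.02 MeV = 1.63×10^-13 J.
v = √(2K/m) = √(2·1.63×10^-13/5.01×10^-27) = 8.07×10^6 m/s.
r = mv/(qB) = (5.01×10^-27)(8.07×10^6) / [(2×1.60×10^-19)(0.122)] = 1.04 m.

r ≈ 1.04 m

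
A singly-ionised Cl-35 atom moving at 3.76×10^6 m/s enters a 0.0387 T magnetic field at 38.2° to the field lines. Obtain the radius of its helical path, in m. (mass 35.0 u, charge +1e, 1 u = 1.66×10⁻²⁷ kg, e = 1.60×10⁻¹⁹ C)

r ≈ 21.8 m

Only the perpendicular component v⊥ = v sin38.2° = 2.33×10^6 m/s is bent by the field.
r = m v⊥ /(qB) = (5.81×10^-26)(2.33×10^6) / [(1×1.60×10^-19)(0.0387)] = 21.8 m.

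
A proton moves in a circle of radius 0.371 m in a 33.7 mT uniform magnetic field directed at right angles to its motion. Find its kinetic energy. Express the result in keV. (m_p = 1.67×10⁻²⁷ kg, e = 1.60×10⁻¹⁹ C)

K ≈ 7.49 keV

v = qBr/m = (1×1.60×10^-19)(0.0337)(0.371) / (1.67×10^-27) = 1.20×10^6 m/s.
K = ½mv² = 0.5·(1.67×10^-27)·(1.20×10^6)² = 1.20×10^-15 J = 7.49 keV.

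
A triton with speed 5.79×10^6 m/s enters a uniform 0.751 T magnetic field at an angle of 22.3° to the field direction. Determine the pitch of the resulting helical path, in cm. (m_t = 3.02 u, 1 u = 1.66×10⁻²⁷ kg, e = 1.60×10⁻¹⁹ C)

pitch ≈ 140 cm

The velocity component along B is v∥ = v cos22.3° = 5.36×10^6 m/s.
The cyclotron period T = 2πm/(qB) = 2.62×10^-7 s is set by m, q, B alone.
Pitch = v∥·T = (5.36×10^6)(2.62×10^-7) = 1.40 m.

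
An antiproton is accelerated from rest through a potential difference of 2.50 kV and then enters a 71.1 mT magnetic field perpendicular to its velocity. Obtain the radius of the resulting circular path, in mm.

r ≈ 102 mm

The kinetic energy gained is K = qV = (1×1.60×10^-19)(2500) = 4.00×10^-16 J.
v = √(2K/m) = 6.92×10^5 m/s.
r = mv/(qB) = (1.67×10^-27)(6.92×10^5) / [(1×1.60×10^-19)(0.0711)] = 0.102 m.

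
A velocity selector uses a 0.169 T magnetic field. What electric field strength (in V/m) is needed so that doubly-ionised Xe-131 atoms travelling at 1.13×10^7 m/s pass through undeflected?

E ≈ 1.91×10^6 V/m

qE = qvB ⇒ E = vB = (1.13×10^7)(0.169) = 1.91×10^6 V/m.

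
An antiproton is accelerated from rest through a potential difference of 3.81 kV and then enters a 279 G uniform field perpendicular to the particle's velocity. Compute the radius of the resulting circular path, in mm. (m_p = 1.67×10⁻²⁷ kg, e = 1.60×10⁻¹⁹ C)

The kinetic energy gained is K = qV = (1×1.60×10^-19)(3810) = 6.10×10^-16 J.
v = √(2K/m) = 8.54×10^5 m/s.
r = mv/(qB) = (1.67×10^-27)(8.54×10^5) / [(1×1.60×10^-19)(0.0279)] = 0.320 m.

r ≈ 320 mm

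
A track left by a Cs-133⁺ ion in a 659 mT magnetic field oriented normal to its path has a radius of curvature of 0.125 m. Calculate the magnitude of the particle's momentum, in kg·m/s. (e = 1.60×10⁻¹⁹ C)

p ≈ 1.32×10^-20 kg·m/s

Since qvB = mv²/r, the momentum p = mv = qBr.
p = (1×1.60×10^-19)(0.659)(0.125) = 1.32×10^-20 kg·m/s.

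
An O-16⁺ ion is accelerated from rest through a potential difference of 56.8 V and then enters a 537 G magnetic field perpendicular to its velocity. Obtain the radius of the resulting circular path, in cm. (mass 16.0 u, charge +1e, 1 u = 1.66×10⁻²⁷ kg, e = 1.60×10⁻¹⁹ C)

r ≈ 8.09 cm

The kinetic energy gained is K = qV = (1×1.60×10^-19)(56.8) = 9.09×10^-18 J.
v = √(2K/m) = 2.62×10^4 m/s.
r = mv/(qB) = (2.66×10^-26)(2.62×10^4) / [(1×1.60×10^-19)(0.0537)] = 0.0809 m.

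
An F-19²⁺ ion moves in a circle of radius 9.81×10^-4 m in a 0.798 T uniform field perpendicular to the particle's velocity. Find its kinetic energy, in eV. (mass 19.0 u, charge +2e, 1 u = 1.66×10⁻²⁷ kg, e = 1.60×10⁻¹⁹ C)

v = qBr/m = (2×1.60×10^-19)(0.798)(9.81×10^-4) / (3.15×10^-26) = 7940 m/s.
K = ½mv² = 0.5·(3.15×10^-26)·(7940)² = 9.95×10^-19 J = 6.22 eV.

K ≈ 6.22 eV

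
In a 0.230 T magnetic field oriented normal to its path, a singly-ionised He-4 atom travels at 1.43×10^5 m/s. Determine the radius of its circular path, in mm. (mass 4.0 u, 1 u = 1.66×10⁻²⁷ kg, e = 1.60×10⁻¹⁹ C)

r ≈ 25.8 mm

The magnetic force provides the centripetal force: qvB = mv²/r, so r = mv/(qB).
r = (6.64×10^-27 kg)(1.43×10^5 m/s) / [(1×1.60×10^-19 C)(0.230 T)] = 0.0258 m.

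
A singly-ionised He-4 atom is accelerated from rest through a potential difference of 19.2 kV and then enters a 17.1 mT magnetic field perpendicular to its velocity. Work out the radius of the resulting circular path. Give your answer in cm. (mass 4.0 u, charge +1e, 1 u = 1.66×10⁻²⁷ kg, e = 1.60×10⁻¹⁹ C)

The kinetic energy gained is K = qV = (1×1.60×10^-19)(1.92×10^4) = 3.07×10^-15 J.
v = √(2K/m) = 9.62×10^5 m/s.
r = mv/(qB) = (6.64×10^-27)(9.62×10^5) / [(1×1.60×10^-19)(0.0171)] = 2.33 m.

r ≈ 233 cm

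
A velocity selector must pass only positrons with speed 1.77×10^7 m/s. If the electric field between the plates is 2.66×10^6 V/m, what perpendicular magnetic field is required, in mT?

B ≈ 150 mT

qE = qvB ⇒ B = E/v = (2.66×10^6) / (1.77×10^7) = 0.150 T.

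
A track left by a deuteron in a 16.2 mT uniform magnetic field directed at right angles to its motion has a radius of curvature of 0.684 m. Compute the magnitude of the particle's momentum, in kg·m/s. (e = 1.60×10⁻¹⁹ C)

p ≈ 1.77×10^-21 kg·m/s

Since qvB = mv²/r, the momentum p = mv = qBr.
p = (1×1.60×10^-19)(0.0162)(0.684) = 1.77×10^-21 kg·m/s.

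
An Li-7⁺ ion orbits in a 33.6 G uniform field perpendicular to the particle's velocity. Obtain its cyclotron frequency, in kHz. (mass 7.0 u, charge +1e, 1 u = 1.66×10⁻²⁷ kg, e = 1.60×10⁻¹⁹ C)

f ≈ 7.36 kHz

f = qB/(2πm) = (1×1.60×10^-19)(3.36×10^-3) / [2π(1.16×10^-26)] = 7360 Hz.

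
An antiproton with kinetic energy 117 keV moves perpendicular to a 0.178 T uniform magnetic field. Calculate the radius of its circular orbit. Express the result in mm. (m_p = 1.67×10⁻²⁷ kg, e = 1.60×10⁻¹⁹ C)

Convert the energy: K = 117 keV = 1.87×10^-14 J.
v = √(2K/m) = √(2·1.87×10^-14/1.67×10^-27) = 4.73×10^6 m/s.
r = mv/(qB) = (1.67×10^-27)(4.73×10^6) / [(1×1.60×10^-19)(0.178)] = 0.278 m.

r ≈ 278 mm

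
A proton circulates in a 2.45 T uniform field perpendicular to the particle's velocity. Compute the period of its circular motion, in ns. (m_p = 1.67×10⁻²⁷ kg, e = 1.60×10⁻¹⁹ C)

The cyclotron period is independent of speed: T = 2πm/(qB).
T = 2π(1.67×10^-27) / [(1×1.60×10^-19)(2.45)] = 2.68×10^-8 s.

T ≈ 26.8 ns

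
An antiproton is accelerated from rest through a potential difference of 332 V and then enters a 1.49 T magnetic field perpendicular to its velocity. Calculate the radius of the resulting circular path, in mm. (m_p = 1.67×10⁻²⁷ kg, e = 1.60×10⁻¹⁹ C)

The kinetic energy gained is K = qV = (1×1.60×10^-19)(332) = 5.31×10^-17 J.
v = √(2K/m) = 2.52×10^5 m/s.
r = mv/(qB) = (1.67×10^-27)(2.52×10^5) / [(1×1.60×10^-19)(1.49)] = 1.77×10^-3 m.

r ≈ 1.77 mm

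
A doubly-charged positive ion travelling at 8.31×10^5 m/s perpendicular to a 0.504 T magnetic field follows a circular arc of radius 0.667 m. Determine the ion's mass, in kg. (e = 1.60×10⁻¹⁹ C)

m ≈ 1.29×10^-25 kg

qvB = mv²/r ⇒ m = qBr/v.
m = (2×1.60×10^-19)(0.504)(0.667) / (8.31×10^5) = 1.29×10^-25 kg.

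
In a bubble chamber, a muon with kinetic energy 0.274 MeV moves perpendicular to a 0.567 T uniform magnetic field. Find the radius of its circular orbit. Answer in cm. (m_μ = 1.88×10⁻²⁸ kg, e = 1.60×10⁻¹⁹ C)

r ≈ 4.48 cm

Convert the energy: K = 0.274 MeV = 4.38×10^-14 J.
v = √(2K/m) = √(2·4.38×10^-14/1.88×10^-28) = 2.16×10^7 m/s.
r = mv/(qB) = (1.88×10^-28)(2.16×10^7) / [(1×1.60×10^-19)(0.567)] = 0.0448 m.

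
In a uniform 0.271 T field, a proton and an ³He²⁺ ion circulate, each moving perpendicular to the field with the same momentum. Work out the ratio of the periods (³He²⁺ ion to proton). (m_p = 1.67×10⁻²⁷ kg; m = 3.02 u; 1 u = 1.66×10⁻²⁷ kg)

T = 2πm/(qB) is independent of speed, so T₂/T₁ = (m₂/q₂)/(m₁/q₁).
T_{³He²⁺ ion}/T_{proton} = (5.01×10^-27/2e) / (1.67×10^-27/1e) = 1.50.

ratio ≈ 1.50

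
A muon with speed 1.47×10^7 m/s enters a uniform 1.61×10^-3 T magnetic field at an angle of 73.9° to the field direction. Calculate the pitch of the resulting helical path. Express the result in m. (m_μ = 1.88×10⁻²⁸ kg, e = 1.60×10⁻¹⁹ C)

The velocity component along B is v∥ = v cos73.9° = 4.08×10^6 m/s.
The cyclotron period T = 2πm/(qB) = 4.59×10^-6 s is set by m, q, B alone.
Pitch = v∥·T = (4.08×10^6)(4.59×10^-6) = 18.7 m.

pitch ≈ 18.7 m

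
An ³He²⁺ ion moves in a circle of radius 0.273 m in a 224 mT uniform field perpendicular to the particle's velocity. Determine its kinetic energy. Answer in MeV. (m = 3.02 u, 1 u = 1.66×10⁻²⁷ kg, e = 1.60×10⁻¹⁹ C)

K ≈ 0.239 MeV

v = qBr/m = (2×1.60×10^-19)(0.224)(0.273) / (5.01×10^-27) = 3.90×10^6 m/s.
K = ½mv² = 0.5·(5.01×10^-27)·(3.90×10^6)² = 3.82×10^-14 J = 0.239 MeV.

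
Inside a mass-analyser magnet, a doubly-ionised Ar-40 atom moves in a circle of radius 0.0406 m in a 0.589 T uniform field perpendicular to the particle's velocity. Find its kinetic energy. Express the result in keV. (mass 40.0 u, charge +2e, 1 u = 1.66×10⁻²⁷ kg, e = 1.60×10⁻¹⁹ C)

K ≈ 2.76 keV

v = qBr/m = (2×1.60×10^-19)(0.589)(0.0406) / (6.64×10^-26) = 1.15×10^5 m/s.
K = ½mv² = 0.5·(6.64×10^-26)·(1.15×10^5)² = 4.41×10^-16 J = 2.76 keV.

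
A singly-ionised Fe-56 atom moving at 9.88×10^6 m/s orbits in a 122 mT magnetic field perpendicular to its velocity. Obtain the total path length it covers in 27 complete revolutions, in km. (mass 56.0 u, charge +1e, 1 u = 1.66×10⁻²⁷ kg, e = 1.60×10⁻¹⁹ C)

L ≈ 7.98 km

r = mv/(qB) = 47.1 m, so one revolution covers 2πr = 296 m.
In 27 revolutions: L = 27·2πr = 7980 m.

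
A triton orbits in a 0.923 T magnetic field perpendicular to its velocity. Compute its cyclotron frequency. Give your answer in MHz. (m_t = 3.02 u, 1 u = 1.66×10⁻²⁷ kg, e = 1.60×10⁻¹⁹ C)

f ≈ 4.69 MHz

f = qB/(2πm) = (1×1.60×10^-19)(0.923) / [2π(5.01×10^-27)] = 4.69×10^6 Hz.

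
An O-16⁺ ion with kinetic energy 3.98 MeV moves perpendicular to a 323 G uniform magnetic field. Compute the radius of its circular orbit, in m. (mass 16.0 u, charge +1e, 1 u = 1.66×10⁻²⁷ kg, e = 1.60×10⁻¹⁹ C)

r ≈ 35.6 m

Convert the energy: K = 3.98 MeV = 6.37×10^-13 J.
v = √(2K/m) = √(2·6.37×10^-13/2.66×10^-26) = 6.92×10^6 m/s.
r = mv/(qB) = (2.66×10^-26)(6.92×10^6) / [(1×1.60×10^-19)(0.0323)] = 35.6 m.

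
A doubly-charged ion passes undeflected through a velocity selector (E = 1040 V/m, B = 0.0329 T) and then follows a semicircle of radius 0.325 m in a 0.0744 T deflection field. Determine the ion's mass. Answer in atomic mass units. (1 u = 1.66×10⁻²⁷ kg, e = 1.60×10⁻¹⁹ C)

m ≈ 147 u

v = E/B₁ = 3.16×10^4 m/s.
From r = mv/(qB₂), m = qB₂r/v = (2×1.60×10^-19)(0.0744)(0.325) / (3.16×10^4) = 2.45×10^-25 kg.
In atomic mass units: m = 2.45×10^-25 / 1.66×10^-27 = 147 u.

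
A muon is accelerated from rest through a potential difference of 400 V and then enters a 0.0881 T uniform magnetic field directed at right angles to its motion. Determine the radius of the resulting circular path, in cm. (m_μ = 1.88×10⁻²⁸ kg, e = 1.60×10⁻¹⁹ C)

r ≈ 1.10 cm

The kinetic energy gained is K = qV = (1×1.60×10^-19)(400) = 6.40×10^-17 J.
v = √(2K/m) = 8.25×10^5 m/s.
r = mv/(qB) = (1.88×10^-28)(8.25×10^5) / [(1×1.60×10^-19)(0.0881)] = 0.0110 m.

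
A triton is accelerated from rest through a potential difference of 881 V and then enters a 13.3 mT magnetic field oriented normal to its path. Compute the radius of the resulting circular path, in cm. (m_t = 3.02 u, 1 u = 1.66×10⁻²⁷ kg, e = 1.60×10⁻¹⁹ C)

r ≈ 55.9 cm

The kinetic energy gained is K = qV = (1×1.60×10^-19)(881) = 1.41×10^-16 J.
v = √(2K/m) = 2.37×10^5 m/s.
r = mv/(qB) = (5.01×10^-27)(2.37×10^5) / [(1×1.60×10^-19)(0.0133)] = 0.559 m.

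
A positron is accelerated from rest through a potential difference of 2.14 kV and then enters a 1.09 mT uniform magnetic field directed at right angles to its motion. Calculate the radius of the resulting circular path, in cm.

r ≈ 14.3 cm

The kinetic energy gained is K = qV = (1×1.60×10^-19)(2140) = 3.42×10^-16 J.
v = √(2K/m) = 2.74×10^7 m/s.
r = mv/(qB) = (9.11×10^-31)(2.74×10^7) / [(1×1.60×10^-19)(1.09×10^-3)] = 0.143 m.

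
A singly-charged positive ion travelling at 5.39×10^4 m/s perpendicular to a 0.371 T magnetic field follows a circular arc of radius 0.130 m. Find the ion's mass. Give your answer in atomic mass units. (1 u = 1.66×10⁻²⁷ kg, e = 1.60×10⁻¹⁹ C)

qvB = mv²/r ⇒ m = qBr/v.
m = (1×1.60×10^-19)(0.371)(0.130) / (5.39×10^4) = 1.43×10^-25 kg = 86.2 u.

m ≈ 86.2 u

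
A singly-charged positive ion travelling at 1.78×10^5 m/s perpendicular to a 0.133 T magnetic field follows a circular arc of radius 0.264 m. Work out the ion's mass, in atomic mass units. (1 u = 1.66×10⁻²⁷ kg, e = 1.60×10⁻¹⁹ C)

m ≈ 19.0 u

qvB = mv²/r ⇒ m = qBr/v.
m = (1×1.60×10^-19)(0.133)(0.264) / (1.78×10^5) = 3.16×10^-26 kg = 19.0 u.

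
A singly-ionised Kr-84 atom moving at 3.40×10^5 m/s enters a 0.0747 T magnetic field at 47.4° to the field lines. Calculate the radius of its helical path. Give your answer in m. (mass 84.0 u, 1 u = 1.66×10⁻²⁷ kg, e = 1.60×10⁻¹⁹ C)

r ≈ 2.92 m

Only the perpendicular component v⊥ = v sin47.4° = 2.50×10^5 m/s is bent by the field.
r = m v⊥ /(qB) = (1.39×10^-25)(2.50×10^5) / [(1×1.60×10^-19)(0.0747)] = 2.92 m.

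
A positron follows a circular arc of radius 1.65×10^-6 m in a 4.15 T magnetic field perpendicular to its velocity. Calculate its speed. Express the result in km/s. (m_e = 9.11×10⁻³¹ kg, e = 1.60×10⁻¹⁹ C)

v ≈ 1200 km/s

From qvB = mv²/r, v = qBr/m.
v = (1×1.60×10^-19)(4.15)(1.65×10^-6) / (9.11×10^-31) = 1.20×10^6 m/s.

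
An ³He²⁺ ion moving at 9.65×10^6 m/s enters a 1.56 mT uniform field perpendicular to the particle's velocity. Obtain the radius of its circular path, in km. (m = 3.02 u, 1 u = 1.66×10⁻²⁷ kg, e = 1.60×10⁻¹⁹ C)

r ≈ 0.0969 km

The magnetic force provides the centripetal force: qvB = mv²/r, so r = mv/(qB).
r = (5.01×10^-27 kg)(9.65×10^6 m/s) / [(2×1.60×10^-19 C)(1.56×10^-3 T)] = 96.9 m.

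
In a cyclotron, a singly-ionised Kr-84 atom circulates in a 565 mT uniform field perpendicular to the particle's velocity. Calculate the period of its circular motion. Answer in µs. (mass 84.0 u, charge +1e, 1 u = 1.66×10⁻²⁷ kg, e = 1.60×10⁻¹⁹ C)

T ≈ 9.69 µs

The cyclotron period is independent of speed: T = 2πm/(qB).
T = 2π(1.39×10^-25) / [(1×1.60×10^-19)(0.565)] = 9.69×10^-6 s.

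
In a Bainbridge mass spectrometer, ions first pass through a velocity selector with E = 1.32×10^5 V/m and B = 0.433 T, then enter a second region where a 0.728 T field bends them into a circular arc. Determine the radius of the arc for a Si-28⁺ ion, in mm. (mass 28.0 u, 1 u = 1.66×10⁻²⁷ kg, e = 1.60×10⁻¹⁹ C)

r ≈ 122 mm

The selector passes v = E/B = 1.32×10^5/0.433 = 3.05×10^5 m/s.
In the deflection region, r = mv/(qB₂) = (4.65×10^-26)(3.05×10^5) / [(1×1.60×10^-19)(0.728)] = 0.122 m.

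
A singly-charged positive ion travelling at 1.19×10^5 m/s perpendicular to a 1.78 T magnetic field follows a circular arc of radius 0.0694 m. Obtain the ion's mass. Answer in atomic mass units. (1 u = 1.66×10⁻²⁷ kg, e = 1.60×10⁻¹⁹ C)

qvB = mv²/r ⇒ m = qBr/v.
m = (1×1.60×10^-19)(1.78)(0.0694) / (1.19×10^5) = 1.66×10^-25 kg = 100 u.

m ≈ 100 u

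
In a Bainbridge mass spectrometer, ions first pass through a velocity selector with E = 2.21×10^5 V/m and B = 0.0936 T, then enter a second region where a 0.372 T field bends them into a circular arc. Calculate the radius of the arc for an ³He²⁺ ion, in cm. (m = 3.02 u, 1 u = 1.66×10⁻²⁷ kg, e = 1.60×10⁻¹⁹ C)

r ≈ 9.94 cm

The selector passes v = E/B = 2.21×10^5/0.0936 = 2.36×10^6 m/s.
In the deflection region, r = mv/(qB₂) = (5.01×10^-27)(2.36×10^6) / [(2×1.60×10^-19)(0.372)] = 0.0994 m.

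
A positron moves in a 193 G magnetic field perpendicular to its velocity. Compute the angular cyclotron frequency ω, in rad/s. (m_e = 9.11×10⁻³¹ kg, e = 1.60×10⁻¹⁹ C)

ω = qB/m = (1×1.60×10^-19)(0.0193) / (9.11×10^-31) = 3.39×10^9 rad/s.

ω ≈ 3.39×10^9 rad/s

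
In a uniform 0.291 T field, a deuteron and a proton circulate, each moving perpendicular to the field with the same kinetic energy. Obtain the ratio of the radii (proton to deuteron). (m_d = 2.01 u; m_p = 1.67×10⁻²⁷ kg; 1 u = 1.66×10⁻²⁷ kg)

r = √(2mK)/(qB) ⇒ at equal K, r ∝ √m/q.
r_{proton}/r_{deuteron} = 0.707.

ratio ≈ 0.707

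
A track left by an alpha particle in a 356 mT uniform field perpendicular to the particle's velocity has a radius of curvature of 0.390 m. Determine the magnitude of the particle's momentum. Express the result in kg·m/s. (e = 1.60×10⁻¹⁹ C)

Since qvB = mv²/r, the momentum p = mv = qBr.
p = (2×1.60×10^-19)(0.356)(0.390) = 4.44×10^-20 kg·m/s.

p ≈ 4.44×10^-20 kg·m/s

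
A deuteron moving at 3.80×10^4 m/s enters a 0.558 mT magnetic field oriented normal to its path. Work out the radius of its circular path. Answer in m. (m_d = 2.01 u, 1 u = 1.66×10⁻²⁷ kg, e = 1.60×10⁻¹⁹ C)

r ≈ 1.42 m

The magnetic force provides the centripetal force: qvB = mv²/r, so r = mv/(qB).
r = (3.34×10^-27 kg)(3.80×10^4 m/s) / [(1×1.60×10^-19 C)(5.58×10^-4 T)] = 1.42 m.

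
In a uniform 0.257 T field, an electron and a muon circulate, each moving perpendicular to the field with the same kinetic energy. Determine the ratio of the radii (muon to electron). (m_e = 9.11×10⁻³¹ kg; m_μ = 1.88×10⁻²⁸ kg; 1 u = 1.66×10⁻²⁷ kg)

ratio ≈ 14.4

r = √(2mK)/(qB) ⇒ at equal K, r ∝ √m/q.
r_{muon}/r_{electron} = 14.4.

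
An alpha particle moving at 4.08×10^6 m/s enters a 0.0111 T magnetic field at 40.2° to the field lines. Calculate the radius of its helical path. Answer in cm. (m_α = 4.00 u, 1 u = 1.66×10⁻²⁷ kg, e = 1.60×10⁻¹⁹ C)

Only the perpendicular component v⊥ = v sin40.2° = 2.63×10^6 m/s is bent by the field.
r = m v⊥ /(qB) = (6.64×10^-27)(2.63×10^6) / [(2×1.60×10^-19)(0.0111)] = 4.92 m.

r ≈ 492 cm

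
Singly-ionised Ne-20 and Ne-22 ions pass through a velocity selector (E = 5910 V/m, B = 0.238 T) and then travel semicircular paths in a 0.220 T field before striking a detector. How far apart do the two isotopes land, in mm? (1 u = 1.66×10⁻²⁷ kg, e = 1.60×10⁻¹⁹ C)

Δd ≈ 4.68 mm

Both emerge at v = E/B₁ = 2.48×10^4 m/s.
r = mv/(qB₂), so r₁ = 0.02342 m and r₂ = 0.02576 m, giving Δr = 2.34×10^-3 m.
After a semicircle each ion lands a diameter 2r from the entry slit, so the separation is 2Δr = 4.68×10^-3 m.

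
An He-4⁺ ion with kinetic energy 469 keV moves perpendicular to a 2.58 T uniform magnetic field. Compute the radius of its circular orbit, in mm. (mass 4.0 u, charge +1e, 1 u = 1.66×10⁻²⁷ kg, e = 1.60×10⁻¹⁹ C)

Convert the energy: K = 469 keV = 7.50×10^-14 J.
v = √(2K/m) = √(2·7.50×10^-14/6.64×10^-27) = 4.75×10^6 m/s.
r = mv/(qB) = (6.64×10^-27)(4.75×10^6) / [(1×1.60×10^-19)(2.58)] = 0.0765 m.

r ≈ 76.5 mm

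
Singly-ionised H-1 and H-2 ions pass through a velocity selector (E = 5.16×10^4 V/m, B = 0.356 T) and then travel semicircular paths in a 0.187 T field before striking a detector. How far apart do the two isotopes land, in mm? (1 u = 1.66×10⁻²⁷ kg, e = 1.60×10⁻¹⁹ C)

Δd ≈ 16.1 mm

Both emerge at v = E/B₁ = 1.45×10^5 m/s.
r = mv/(qB₂), so r₁ = 8.042×10^-3 m and r₂ = 0.01608 m, giving Δr = 8.04×10^-3 m.
After a semicircle each ion lands a diameter 2r from the entry slit, so the separation is 2Δr = 0.0161 m.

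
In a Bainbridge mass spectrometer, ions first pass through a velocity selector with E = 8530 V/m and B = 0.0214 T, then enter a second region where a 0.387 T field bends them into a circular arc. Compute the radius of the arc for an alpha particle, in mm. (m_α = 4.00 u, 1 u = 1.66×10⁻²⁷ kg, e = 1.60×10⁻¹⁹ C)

r ≈ 21.4 mm

The selector passes v = E/B = 8530/0.0214 = 3.99×10^5 m/s.
In the deflection region, r = mv/(qB₂) = (6.64×10^-27)(3.99×10^5) / [(2×1.60×10^-19)(0.387)] = 0.0214 m.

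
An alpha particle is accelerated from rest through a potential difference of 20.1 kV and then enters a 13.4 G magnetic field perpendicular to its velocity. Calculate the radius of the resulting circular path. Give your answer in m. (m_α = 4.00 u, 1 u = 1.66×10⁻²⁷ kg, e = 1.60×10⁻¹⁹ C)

The kinetic energy gained is K = qV = (2×1.60×10^-19)(2.01×10^4) = 6.43×10^-15 J.
v = √(2K/m) = 1.39×10^6 m/s.
r = mv/(qB) = (6.64×10^-27)(1.39×10^6) / [(2×1.60×10^-19)(1.34×10^-3)] = 21.6 m.

r ≈ 21.6 m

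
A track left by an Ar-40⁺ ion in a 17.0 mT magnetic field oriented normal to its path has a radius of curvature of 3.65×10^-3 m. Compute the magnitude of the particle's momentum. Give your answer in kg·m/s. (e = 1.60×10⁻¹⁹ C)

p ≈ 9.93×10^-24 kg·m/s

Since qvB = mv²/r, the momentum p = mv = qBr.
p = (1×1.60×10^-19)(0.0170)(3.65×10^-3) = 9.93×10^-24 kg·m/s.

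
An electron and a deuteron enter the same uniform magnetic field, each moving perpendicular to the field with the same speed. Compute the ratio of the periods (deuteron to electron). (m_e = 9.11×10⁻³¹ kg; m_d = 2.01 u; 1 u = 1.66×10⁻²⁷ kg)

ratio ≈ 3660

T = 2πm/(qB) is independent of speed, so T₂/T₁ = (m₂/q₂)/(m₁/q₁).
T_{deuteron}/T_{electron} = (3.34×10^-27/1e) / (9.11×10^-31/1e) = 3660.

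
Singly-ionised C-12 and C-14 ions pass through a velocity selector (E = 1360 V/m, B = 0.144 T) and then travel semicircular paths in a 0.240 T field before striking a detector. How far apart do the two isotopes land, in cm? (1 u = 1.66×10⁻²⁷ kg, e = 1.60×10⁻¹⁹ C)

Δd ≈ 0.163 cm

Both emerge at v = E/B₁ = 9440 m/s.
r = mv/(qB₂), so r₁ = 4.899×10^-3 m and r₂ = 5.716×10^-3 m, giving Δr = 8.17×10^-4 m.
After a semicircle each ion lands a diameter 2r from the entry slit, so the separation is 2Δr = 1.63×10^-3 m.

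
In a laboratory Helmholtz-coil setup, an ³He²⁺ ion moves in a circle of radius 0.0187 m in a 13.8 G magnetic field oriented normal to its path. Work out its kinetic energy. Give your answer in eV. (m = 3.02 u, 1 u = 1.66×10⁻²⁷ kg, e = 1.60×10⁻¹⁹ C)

K ≈ 0.0425 eV

v = qBr/m = (2×1.60×10^-19)(1.38×10^-3)(0.0187) / (5.01×10^-27) = 1650 m/s.
K = ½mv² = 0.5·(5.01×10^-27)·(1650)² = 6.80×10^-21 J = 0.0425 eV.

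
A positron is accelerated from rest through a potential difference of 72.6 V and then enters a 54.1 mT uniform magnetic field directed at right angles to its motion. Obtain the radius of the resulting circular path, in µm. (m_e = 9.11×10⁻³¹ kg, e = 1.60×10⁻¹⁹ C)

The kinetic energy gained is K = qV = (1×1.60×10^-19)(72.6) = 1.16×10^-17 J.
v = √(2K/m) = 5.05×10^6 m/s.
r = mv/(qB) = (9.11×10^-31)(5.05×10^6) / [(1×1.60×10^-19)(0.0541)] = 5.31×10^-4 m.

r ≈ 531 µm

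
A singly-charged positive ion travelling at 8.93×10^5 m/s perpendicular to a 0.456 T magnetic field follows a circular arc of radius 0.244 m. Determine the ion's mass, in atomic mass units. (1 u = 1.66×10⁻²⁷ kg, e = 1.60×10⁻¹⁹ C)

qvB = mv²/r ⇒ m = qBr/v.
m = (1×1.60×10^-19)(0.456)(0.244) / (8.93×10^5) = 1.99×10^-26 kg = 12.0 u.

m ≈ 12.0 u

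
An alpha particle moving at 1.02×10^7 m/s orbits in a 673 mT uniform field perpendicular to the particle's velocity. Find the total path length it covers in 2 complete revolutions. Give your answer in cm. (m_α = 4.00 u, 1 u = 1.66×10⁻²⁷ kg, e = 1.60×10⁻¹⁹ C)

L ≈ 395 cm

r = mv/(qB) = 0.314 m, so one revolution covers 2πr = 1.98 m.
In 2 revolutions: L = 2·2πr = 3.95 m.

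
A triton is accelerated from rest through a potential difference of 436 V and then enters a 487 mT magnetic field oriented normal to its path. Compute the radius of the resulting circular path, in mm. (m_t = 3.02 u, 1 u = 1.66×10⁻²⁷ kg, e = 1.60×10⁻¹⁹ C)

The kinetic energy gained is K = qV = (1×1.60×10^-19)(436) = 6.98×10^-17 J.
v = √(2K/m) = 1.67×10^5 m/s.
r = mv/(qB) = (5.01×10^-27)(1.67×10^5) / [(1×1.60×10^-19)(0.487)] = 0.0107 m.

r ≈ 10.7 mm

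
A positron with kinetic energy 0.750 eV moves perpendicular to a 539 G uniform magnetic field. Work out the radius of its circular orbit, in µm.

Convert the energy: K = 0.750 eV = 1.20×10^-19 J.
v = √(2K/m) = √(2·1.20×10^-19/9.11×10^-31) = 5.13×10^5 m/s.
r = mv/(qB) = (9.11×10^-31)(5.13×10^5) / [(1×1.60×10^-19)(0.0539)] = 5.42×10^-5 m.

r ≈ 54.2 µm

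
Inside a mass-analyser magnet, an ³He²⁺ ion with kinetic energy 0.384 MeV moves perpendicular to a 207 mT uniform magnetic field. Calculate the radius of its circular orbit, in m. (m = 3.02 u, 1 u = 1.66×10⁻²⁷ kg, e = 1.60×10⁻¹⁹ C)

Convert the energy: K = 0.384 MeV = 6.14×10^-14 J.
v = √(2K/m) = √(2·6.14×10^-14/5.01×10^-27) = 4.95×10^6 m/s.
r = mv/(qB) = (5.01×10^-27)(4.95×10^6) / [(2×1.60×10^-19)(0.207)] = 0.375 m.

r ≈ 0.375 m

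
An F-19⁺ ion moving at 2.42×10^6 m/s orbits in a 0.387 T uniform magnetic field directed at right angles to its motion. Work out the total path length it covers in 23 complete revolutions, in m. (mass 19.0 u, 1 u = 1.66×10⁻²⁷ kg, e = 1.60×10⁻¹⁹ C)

r = mv/(qB) = 1.23 m, so one revolution covers 2πr = 7.75 m.
In 23 revolutions: L = 23·2πr = 178 m.

L ≈ 178 m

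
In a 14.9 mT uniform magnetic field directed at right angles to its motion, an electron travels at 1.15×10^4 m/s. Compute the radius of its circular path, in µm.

The magnetic force provides the centripetal force: qvB = mv²/r, so r = mv/(qB).
r = (9.11×10^-31 kg)(1.15×10^4 m/s) / [(1×1.60×10^-19 C)(0.0149 T)] = 4.39×10^-6 m.

r ≈ 4.39 µm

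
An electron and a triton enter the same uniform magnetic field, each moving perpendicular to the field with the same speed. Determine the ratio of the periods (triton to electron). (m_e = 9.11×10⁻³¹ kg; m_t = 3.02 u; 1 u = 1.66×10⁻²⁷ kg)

T = 2πm/(qB) is independent of speed, so T₂/T₁ = (m₂/q₂)/(m₁/q₁).
T_{triton}/T_{electron} = (5.01×10^-27/1e) / (9.11×10^-31/1e) = 5500.

ratio ≈ 5500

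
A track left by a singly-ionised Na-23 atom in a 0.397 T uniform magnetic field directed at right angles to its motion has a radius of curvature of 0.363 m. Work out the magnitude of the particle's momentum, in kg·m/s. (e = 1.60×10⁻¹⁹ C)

Since qvB = mv²/r, the momentum p = mv = qBr.
p = (1×1.60×10^-19)(0.397)(0.363) = 2.31×10^-20 kg·m/s.

p ≈ 2.31×10^-20 kg·m/s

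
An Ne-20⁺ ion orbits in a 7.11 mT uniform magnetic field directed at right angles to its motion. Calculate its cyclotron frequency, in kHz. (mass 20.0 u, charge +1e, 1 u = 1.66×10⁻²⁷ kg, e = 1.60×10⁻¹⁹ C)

f = qB/(2πm) = (1×1.60×10^-19)(7.11×10^-3) / [2π(3.32×10^-26)] = 5450 Hz.

f ≈ 5.45 kHz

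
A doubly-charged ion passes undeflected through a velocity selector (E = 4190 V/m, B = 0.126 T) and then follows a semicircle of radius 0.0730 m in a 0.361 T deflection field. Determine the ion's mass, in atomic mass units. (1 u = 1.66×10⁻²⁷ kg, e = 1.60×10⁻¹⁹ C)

v = E/B₁ = 3.33×10^4 m/s.
From r = mv/(qB₂), m = qB₂r/v = (2×1.60×10^-19)(0.361)(0.0730) / (3.33×10^4) = 2.54×10^-25 kg.
In atomic mass units: m = 2.54×10^-25 / 1.66×10^-27 = 153 u.

m ≈ 153 u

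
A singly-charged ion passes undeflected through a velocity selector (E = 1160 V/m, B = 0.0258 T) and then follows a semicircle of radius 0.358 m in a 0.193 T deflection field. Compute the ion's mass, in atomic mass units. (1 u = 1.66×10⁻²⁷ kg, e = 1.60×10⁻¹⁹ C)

m ≈ 148 u

v = E/B₁ = 4.50×10^4 m/s.
From r = mv/(qB₂), m = qB₂r/v = (1×1.60×10^-19)(0.193)(0.358) / (4.50×10^4) = 2.46×10^-25 kg.
In atomic mass units: m = 2.46×10^-25 / 1.66×10^-27 = 148 u.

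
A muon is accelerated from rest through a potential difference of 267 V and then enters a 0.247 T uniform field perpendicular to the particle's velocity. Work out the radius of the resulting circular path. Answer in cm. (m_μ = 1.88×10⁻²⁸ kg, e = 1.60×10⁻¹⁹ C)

r ≈ 0.321 cm

The kinetic energy gained is K = qV = (1×1.60×10^-19)(267) = 4.27×10^-17 J.
v = √(2K/m) = 6.74×10^5 m/s.
r = mv/(qB) = (1.88×10^-28)(6.74×10^5) / [(1×1.60×10^-19)(0.247)] = 3.21×10^-3 m.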